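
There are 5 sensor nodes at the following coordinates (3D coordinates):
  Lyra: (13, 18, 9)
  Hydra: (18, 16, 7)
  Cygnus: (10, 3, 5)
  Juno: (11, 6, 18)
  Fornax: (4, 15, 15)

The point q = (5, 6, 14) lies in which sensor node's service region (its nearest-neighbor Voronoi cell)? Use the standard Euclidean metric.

Since √ is increasing, it suffices to compare squared distances:
d²(q, Lyra) = (5−13)² + (6−18)² + (14−9)² = 64 + 144 + 25 = 233
d²(q, Hydra) = (5−18)² + (6−16)² + (14−7)² = 169 + 100 + 49 = 318
d²(q, Cygnus) = (5−10)² + (6−3)² + (14−5)² = 25 + 9 + 81 = 115
d²(q, Juno) = (5−11)² + (6−6)² + (14−18)² = 36 + 0 + 16 = 52
d²(q, Fornax) = (5−4)² + (6−15)² + (14−15)² = 1 + 81 + 1 = 83
The smallest is to Juno, so q lies in the Voronoi region of Juno.

Juno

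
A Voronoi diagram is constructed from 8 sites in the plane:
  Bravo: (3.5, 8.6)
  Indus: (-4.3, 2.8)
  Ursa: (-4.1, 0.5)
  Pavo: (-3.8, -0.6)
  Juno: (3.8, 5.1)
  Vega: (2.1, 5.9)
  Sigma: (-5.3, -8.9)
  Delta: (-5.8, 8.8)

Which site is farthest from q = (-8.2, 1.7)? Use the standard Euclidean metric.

Bravo

Squared Euclidean distances:
d²(q, Bravo) = (-8.2−3.5)² + (1.7−8.6)² = 136.89 + 47.61 = 184.5
d²(q, Indus) = (-8.2−(-4.3))² + (1.7−2.8)² = 15.21 + 1.21 = 16.42
d²(q, Ursa) = (-8.2−(-4.1))² + (1.7−0.5)² = 16.81 + 1.44 = 18.25
d²(q, Pavo) = (-8.2−(-3.8))² + (1.7−(-0.6))² = 19.36 + 5.29 = 24.65
d²(q, Juno) = (-8.2−3.8)² + (1.7−5.1)² = 144 + 11.56 = 155.56
d²(q, Vega) = (-8.2−2.1)² + (1.7−5.9)² = 106.09 + 17.64 = 123.73
d²(q, Sigma) = (-8.2−(-5.3))² + (1.7−(-8.9))² = 8.41 + 112.36 = 120.77
d²(q, Delta) = (-8.2−(-5.8))² + (1.7−8.8)² = 5.76 + 50.41 = 56.17
The largest is to Bravo.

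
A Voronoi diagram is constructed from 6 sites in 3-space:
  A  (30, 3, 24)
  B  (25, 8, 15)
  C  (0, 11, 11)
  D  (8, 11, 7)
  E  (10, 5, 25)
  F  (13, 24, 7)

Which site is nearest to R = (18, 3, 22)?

Since √ is increasing, it suffices to compare squared distances:
|RA|² = (18−30)² + (3−3)² + (22−24)² = 144 + 0 + 4 = 148
|RB|² = (18−25)² + (3−8)² + (22−15)² = 49 + 25 + 49 = 123
|RC|² = (18−0)² + (3−11)² + (22−11)² = 324 + 64 + 121 = 509
|RD|² = (18−8)² + (3−11)² + (22−7)² = 100 + 64 + 225 = 389
|RE|² = (18−10)² + (3−5)² + (22−25)² = 64 + 4 + 9 = 77
|RF|² = (18−13)² + (3−24)² + (22−7)² = 25 + 441 + 225 = 691
E is nearest.

E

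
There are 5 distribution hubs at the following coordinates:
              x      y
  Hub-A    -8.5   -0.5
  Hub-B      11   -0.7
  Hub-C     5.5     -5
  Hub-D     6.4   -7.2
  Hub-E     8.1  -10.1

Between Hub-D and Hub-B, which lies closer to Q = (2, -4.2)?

Hub-D

Compare squared distances:
d²(Q, Hub-D) = (2−6.4)² + (-4.2−(-7.2))² = 19.36 + 9 = 28.36
d²(Q, Hub-B) = (2−11)² + (-4.2−(-0.7))² = 81 + 12.25 = 93.25
28.36 < 93.25, so Hub-D is closer.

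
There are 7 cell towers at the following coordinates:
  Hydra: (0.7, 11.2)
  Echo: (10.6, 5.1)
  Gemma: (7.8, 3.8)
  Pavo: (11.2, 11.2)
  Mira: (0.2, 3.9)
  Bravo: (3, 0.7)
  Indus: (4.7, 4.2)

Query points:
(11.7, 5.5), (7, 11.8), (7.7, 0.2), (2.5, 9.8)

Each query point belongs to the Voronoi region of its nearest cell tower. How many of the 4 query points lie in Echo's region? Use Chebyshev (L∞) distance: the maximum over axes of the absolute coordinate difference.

(11.7, 5.5) — d to each: Hydra:11, Echo:1.1, Gemma:3.9, Pavo:5.7, Mira:11.5, Bravo:8.7, Indus:7 → nearest is Echo
(7, 11.8) — d to each: Hydra:6.3, Echo:6.7, Gemma:8, Pavo:4.2, Mira:7.9, Bravo:11.1, Indus:7.6 → nearest is Pavo
(7.7, 0.2) — d to each: Hydra:11, Echo:4.9, Gemma:3.6, Pavo:11, Mira:7.5, Bravo:4.7, Indus:4 → nearest is Gemma
(2.5, 9.8) — d to each: Hydra:1.8, Echo:8.1, Gemma:6, Pavo:8.7, Mira:5.9, Bravo:9.1, Indus:5.6 → nearest is Hydra
1 of the 4 points has Echo as nearest.

1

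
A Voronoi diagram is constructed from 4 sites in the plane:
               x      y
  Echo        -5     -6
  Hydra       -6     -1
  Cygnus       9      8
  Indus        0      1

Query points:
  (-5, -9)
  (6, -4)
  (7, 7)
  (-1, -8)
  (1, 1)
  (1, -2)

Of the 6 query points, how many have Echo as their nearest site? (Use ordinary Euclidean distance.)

(-5, -9) — d² to each: Echo:9, Hydra:65, Cygnus:485, Indus:125 → nearest is Echo
(6, -4) — d² to each: Echo:125, Hydra:153, Cygnus:153, Indus:61 → nearest is Indus
(7, 7) — d² to each: Echo:313, Hydra:233, Cygnus:5, Indus:85 → nearest is Cygnus
(-1, -8) — d² to each: Echo:20, Hydra:74, Cygnus:356, Indus:82 → nearest is Echo
(1, 1) — d² to each: Echo:85, Hydra:53, Cygnus:113, Indus:1 → nearest is Indus
(1, -2) — d² to each: Echo:52, Hydra:50, Cygnus:164, Indus:10 → nearest is Indus
2 of the 6 points have Echo as nearest.

2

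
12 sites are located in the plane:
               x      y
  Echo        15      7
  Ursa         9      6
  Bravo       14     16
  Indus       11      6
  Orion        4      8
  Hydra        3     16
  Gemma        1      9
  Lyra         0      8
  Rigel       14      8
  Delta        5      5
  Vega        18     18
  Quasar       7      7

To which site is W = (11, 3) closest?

Compare squared distances (the ordering matches that of the actual distances):
d²(W, Echo) = 16 + 16 = 32
d²(W, Ursa) = 4 + 9 = 13
d²(W, Bravo) = 9 + 169 = 178
d²(W, Indus) = 0 + 9 = 9
d²(W, Orion) = 49 + 25 = 74
d²(W, Hydra) = 64 + 169 = 233
d²(W, Gemma) = 100 + 36 = 136
d²(W, Lyra) = 121 + 25 = 146
d²(W, Rigel) = 9 + 25 = 34
d²(W, Delta) = 36 + 4 = 40
d²(W, Vega) = 49 + 225 = 274
d²(W, Quasar) = 16 + 16 = 32
Minimum is at Indus.

Indus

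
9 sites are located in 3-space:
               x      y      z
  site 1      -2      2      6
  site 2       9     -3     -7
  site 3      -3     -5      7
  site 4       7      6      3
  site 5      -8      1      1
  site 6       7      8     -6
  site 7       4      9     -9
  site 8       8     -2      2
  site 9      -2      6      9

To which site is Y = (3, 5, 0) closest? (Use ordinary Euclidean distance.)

site 4

Compare squared distances (the ordering matches that of the actual distances):
d²(Y, site 1) = 25 + 9 + 36 = 70
d²(Y, site 2) = 36 + 64 + 49 = 149
d²(Y, site 3) = 36 + 100 + 49 = 185
d²(Y, site 4) = 16 + 1 + 9 = 26
d²(Y, site 5) = 121 + 16 + 1 = 138
d²(Y, site 6) = 16 + 9 + 36 = 61
d²(Y, site 7) = 1 + 16 + 81 = 98
d²(Y, site 8) = 25 + 49 + 4 = 78
d²(Y, site 9) = 25 + 1 + 81 = 107
The smallest is to site 4, so Y lies in the Voronoi region of site 4.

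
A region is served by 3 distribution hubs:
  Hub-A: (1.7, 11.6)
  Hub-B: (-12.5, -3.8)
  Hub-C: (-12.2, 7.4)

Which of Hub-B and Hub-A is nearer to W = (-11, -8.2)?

Hub-B

Compare squared distances:
d²(W, Hub-B) = (-11−(-12.5))² + (-8.2−(-3.8))² = 2.25 + 19.36 = 21.61
d²(W, Hub-A) = (-11−1.7)² + (-8.2−11.6)² = 161.29 + 392.04 = 553.33
21.61 < 553.33, so Hub-B is closer.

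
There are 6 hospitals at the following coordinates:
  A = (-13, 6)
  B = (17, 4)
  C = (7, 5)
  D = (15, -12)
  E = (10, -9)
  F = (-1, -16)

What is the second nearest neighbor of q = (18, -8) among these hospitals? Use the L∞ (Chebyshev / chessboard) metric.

E

d(q,A) = max(31, 14) = 31
d(q,B) = max(1, 12) = 12
d(q,C) = max(11, 13) = 13
d(q,D) = max(3, 4) = 4
d(q,E) = max(8, 1) = 8
d(q,F) = max(19, 8) = 19
Sorted ascending: D, E, B, … — the second-nearest is E.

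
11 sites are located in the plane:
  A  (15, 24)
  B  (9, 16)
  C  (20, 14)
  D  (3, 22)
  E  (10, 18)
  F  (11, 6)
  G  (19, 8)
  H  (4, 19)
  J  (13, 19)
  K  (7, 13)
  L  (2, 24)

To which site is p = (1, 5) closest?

K

Squared Euclidean distances:
|pA|² = 196 + 361 = 557
|pB|² = 64 + 121 = 185
|pC|² = 361 + 81 = 442
|pD|² = 4 + 289 = 293
|pE|² = 81 + 169 = 250
|pF|² = 100 + 1 = 101
|pG|² = 324 + 9 = 333
|pH|² = 9 + 196 = 205
|pJ|² = 144 + 196 = 340
|pK|² = 36 + 64 = 100
|pL|² = 1 + 361 = 362
The smallest is to K, so p lies in the Voronoi region of K.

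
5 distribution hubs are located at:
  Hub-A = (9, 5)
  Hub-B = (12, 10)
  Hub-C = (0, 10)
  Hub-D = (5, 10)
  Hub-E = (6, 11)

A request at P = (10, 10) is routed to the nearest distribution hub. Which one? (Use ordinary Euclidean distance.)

Hub-B

Compare squared distances (the ordering matches that of the actual distances):
d²(P, Hub-A) = 1 + 25 = 26
d²(P, Hub-B) = 4 + 0 = 4
d²(P, Hub-C) = 100 + 0 = 100
d²(P, Hub-D) = 25 + 0 = 25
d²(P, Hub-E) = 16 + 1 = 17
The smallest is to Hub-B, so P lies in the Voronoi region of Hub-B.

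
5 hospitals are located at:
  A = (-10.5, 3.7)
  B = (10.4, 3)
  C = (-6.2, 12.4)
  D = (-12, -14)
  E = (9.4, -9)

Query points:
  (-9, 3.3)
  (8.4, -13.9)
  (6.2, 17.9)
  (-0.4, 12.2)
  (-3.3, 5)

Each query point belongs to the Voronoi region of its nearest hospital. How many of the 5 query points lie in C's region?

2

(-9, 3.3) — d² to each: A:2.41, B:376.45, C:90.65, D:308.29, E:489.85 → nearest is A
(8.4, -13.9) — d² to each: A:666.97, B:289.61, C:904.85, D:416.17, E:25.01 → nearest is E
(6.2, 17.9) — d² to each: A:480.53, B:239.65, C:184.01, D:1348.85, E:733.85 → nearest is C
(-0.4, 12.2) — d² to each: A:174.26, B:201.28, C:33.68, D:821, E:545.48 → nearest is C
(-3.3, 5) — d² to each: A:53.53, B:191.69, C:63.17, D:436.69, E:357.29 → nearest is A
2 of the 5 points have C as nearest.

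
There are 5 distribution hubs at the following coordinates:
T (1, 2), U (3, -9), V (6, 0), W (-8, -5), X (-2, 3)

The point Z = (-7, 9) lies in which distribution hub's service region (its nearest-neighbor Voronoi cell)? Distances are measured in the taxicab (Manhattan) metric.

d(Z,T) = |-7−1| + |9−2| = 8 + 7 = 15
d(Z,U) = |-7−3| + |9−(-9)| = 10 + 18 = 28
d(Z,V) = |-7−6| + |9−0| = 13 + 9 = 22
d(Z,W) = |-7−(-8)| + |9−(-5)| = 1 + 14 = 15
d(Z,X) = |-7−(-2)| + |9−3| = 5 + 6 = 11
The smallest is to X, so Z lies in the Voronoi region of X.

X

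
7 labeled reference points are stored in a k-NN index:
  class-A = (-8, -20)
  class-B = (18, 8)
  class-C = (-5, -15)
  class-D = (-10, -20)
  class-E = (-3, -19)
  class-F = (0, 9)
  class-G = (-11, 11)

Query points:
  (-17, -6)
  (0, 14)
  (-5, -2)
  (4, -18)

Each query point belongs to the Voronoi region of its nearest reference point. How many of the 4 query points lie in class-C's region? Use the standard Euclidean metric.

(-17, -6) — d² to each: class-A:277, class-B:1421, class-C:225, class-D:245, class-E:365, class-F:514, class-G:325 → nearest is class-C
(0, 14) — d² to each: class-A:1220, class-B:360, class-C:866, class-D:1256, class-E:1098, class-F:25, class-G:130 → nearest is class-F
(-5, -2) — d² to each: class-A:333, class-B:629, class-C:169, class-D:349, class-E:293, class-F:146, class-G:205 → nearest is class-F
(4, -18) — d² to each: class-A:148, class-B:872, class-C:90, class-D:200, class-E:50, class-F:745, class-G:1066 → nearest is class-E
1 of the 4 points has class-C as nearest.

1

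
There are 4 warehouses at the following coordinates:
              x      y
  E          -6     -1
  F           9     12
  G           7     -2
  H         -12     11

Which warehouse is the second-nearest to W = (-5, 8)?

E

Compare squared distances (the ordering matches that of the actual distances):
|WE|² = 1 + 81 = 82
|WF|² = 196 + 16 = 212
|WG|² = 144 + 100 = 244
|WH|² = 49 + 9 = 58
Sorted ascending: H, E, F, … — the second-nearest is E.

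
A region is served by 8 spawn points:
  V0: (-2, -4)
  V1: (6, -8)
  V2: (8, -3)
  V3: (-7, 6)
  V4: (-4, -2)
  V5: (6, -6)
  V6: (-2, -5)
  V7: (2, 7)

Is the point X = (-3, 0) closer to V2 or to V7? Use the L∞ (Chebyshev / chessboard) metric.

V7

d(X,V2) = max(11, 3) = 11
d(X,V7) = max(5, 7) = 7
11 > 7, so V7 is closer.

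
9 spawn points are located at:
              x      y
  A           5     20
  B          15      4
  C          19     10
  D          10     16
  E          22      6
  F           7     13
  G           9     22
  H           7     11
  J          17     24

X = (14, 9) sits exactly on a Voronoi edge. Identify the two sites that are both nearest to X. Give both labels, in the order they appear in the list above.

B and C

Squared distances from X to each site:
|XA|² = (14−5)² + (9−20)² = 81 + 121 = 202
|XB|² = (14−15)² + (9−4)² = 1 + 25 = 26
|XC|² = (14−19)² + (9−10)² = 25 + 1 = 26
|XD|² = (14−10)² + (9−16)² = 16 + 49 = 65
|XE|² = (14−22)² + (9−6)² = 64 + 9 = 73
|XF|² = (14−7)² + (9−13)² = 49 + 16 = 65
|XG|² = (14−9)² + (9−22)² = 25 + 169 = 194
|XH|² = (14−7)² + (9−11)² = 49 + 4 = 53
|XJ|² = (14−17)² + (9−24)² = 9 + 225 = 234
X is equidistant from B and C (both at squared distance 26), and every other site is strictly farther — so X lies on the B–C Voronoi edge.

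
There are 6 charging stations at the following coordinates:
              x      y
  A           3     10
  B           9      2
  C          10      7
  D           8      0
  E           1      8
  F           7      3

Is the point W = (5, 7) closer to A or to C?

Compare squared distances:
|WA|² = (5−3)² + (7−10)² = 4 + 9 = 13
|WC|² = (5−10)² + (7−7)² = 25 + 0 = 25
13 < 25, so A is closer.

A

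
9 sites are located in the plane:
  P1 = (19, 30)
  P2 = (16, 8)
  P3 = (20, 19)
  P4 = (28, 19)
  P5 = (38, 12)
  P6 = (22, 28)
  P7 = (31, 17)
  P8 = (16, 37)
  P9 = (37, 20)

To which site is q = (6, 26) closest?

P1

Squared Euclidean distances:
|qP1|² = 169 + 16 = 185
|qP2|² = 100 + 324 = 424
|qP3|² = 196 + 49 = 245
|qP4|² = 484 + 49 = 533
|qP5|² = 1024 + 196 = 1220
|qP6|² = 256 + 4 = 260
|qP7|² = 625 + 81 = 706
|qP8|² = 100 + 121 = 221
|qP9|² = 961 + 36 = 997
Minimum is at P1.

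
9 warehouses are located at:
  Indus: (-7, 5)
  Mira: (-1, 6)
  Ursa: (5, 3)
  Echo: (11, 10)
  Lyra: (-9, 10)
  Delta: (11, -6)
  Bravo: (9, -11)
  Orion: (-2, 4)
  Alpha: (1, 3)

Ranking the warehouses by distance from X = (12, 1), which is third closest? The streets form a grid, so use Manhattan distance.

Echo

d(X, Indus) = 19 + 4 = 23
d(X, Mira) = 13 + 5 = 18
d(X, Ursa) = 7 + 2 = 9
d(X, Echo) = 1 + 9 = 10
d(X, Lyra) = 21 + 9 = 30
d(X, Delta) = 1 + 7 = 8
d(X, Bravo) = 3 + 12 = 15
d(X, Orion) = 14 + 3 = 17
d(X, Alpha) = 11 + 2 = 13
Sorted ascending: Delta, Ursa, Echo, Alpha, … — the third-nearest is Echo.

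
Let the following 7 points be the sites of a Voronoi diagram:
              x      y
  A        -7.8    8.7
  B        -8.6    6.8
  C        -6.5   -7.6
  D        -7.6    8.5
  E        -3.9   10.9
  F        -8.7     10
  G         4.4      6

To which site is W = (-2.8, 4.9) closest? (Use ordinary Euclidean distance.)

Compare squared distances (the ordering matches that of the actual distances):
|WA|² = (-2.8−(-7.8))² + (4.9−8.7)² = 25 + 14.44 = 39.44
|WB|² = (-2.8−(-8.6))² + (4.9−6.8)² = 33.64 + 3.61 = 37.25
|WC|² = (-2.8−(-6.5))² + (4.9−(-7.6))² = 13.69 + 156.25 = 169.94
|WD|² = (-2.8−(-7.6))² + (4.9−8.5)² = 23.04 + 12.96 = 36
|WE|² = (-2.8−(-3.9))² + (4.9−10.9)² = 1.21 + 36 = 37.21
|WF|² = (-2.8−(-8.7))² + (4.9−10)² = 34.81 + 26.01 = 60.82
|WG|² = (-2.8−4.4)² + (4.9−6)² = 51.84 + 1.21 = 53.05
D is nearest.

D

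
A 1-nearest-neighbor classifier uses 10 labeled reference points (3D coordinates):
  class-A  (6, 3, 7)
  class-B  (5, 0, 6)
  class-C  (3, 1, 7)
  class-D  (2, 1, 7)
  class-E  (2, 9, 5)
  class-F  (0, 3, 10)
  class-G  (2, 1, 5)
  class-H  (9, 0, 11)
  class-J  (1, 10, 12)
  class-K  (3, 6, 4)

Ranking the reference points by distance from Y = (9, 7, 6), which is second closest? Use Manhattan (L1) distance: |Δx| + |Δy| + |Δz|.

d(Y, class-A) = 3 + 4 + 1 = 8
d(Y, class-B) = 4 + 7 + 0 = 11
d(Y, class-C) = 6 + 6 + 1 = 13
d(Y, class-D) = 7 + 6 + 1 = 14
d(Y, class-E) = 7 + 2 + 1 = 10
d(Y, class-F) = 9 + 4 + 4 = 17
d(Y, class-G) = 7 + 6 + 1 = 14
d(Y, class-H) = 0 + 7 + 5 = 12
d(Y, class-J) = 8 + 3 + 6 = 17
d(Y, class-K) = 6 + 1 + 2 = 9
Sorted ascending: class-A, class-K, class-E, … — the second-nearest is class-K.

class-K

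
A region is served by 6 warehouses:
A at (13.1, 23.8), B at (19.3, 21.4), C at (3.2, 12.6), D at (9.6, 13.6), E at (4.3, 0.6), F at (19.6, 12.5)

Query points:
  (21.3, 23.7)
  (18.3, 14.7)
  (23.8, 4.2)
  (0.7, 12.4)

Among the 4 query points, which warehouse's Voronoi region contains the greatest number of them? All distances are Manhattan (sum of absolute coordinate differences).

F

(21.3, 23.7) — d to each: A:8.3, B:4.3, C:29.2, D:21.8, E:40.1, F:12.9 → nearest is B
(18.3, 14.7) — d to each: A:14.3, B:7.7, C:17.2, D:9.8, E:28.1, F:3.5 → nearest is F
(23.8, 4.2) — d to each: A:30.3, B:21.7, C:29, D:23.6, E:23.1, F:12.5 → nearest is F
(0.7, 12.4) — d to each: A:23.8, B:27.6, C:2.7, D:10.1, E:15.4, F:19 → nearest is C
Tally — B:1, C:1, F:2. F captures the most (2).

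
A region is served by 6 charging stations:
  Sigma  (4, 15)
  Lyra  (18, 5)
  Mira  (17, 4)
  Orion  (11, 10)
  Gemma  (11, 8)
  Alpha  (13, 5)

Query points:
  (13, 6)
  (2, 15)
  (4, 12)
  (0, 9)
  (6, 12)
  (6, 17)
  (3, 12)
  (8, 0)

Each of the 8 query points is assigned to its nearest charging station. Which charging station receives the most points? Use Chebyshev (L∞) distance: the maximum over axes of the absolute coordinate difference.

(13, 6) — d to each: Sigma:9, Lyra:5, Mira:4, Orion:4, Gemma:2, Alpha:1 → nearest is Alpha
(2, 15) — d to each: Sigma:2, Lyra:16, Mira:15, Orion:9, Gemma:9, Alpha:11 → nearest is Sigma
(4, 12) — d to each: Sigma:3, Lyra:14, Mira:13, Orion:7, Gemma:7, Alpha:9 → nearest is Sigma
(0, 9) — d to each: Sigma:6, Lyra:18, Mira:17, Orion:11, Gemma:11, Alpha:13 → nearest is Sigma
(6, 12) — d to each: Sigma:3, Lyra:12, Mira:11, Orion:5, Gemma:5, Alpha:7 → nearest is Sigma
(6, 17) — d to each: Sigma:2, Lyra:12, Mira:13, Orion:7, Gemma:9, Alpha:12 → nearest is Sigma
(3, 12) — d to each: Sigma:3, Lyra:15, Mira:14, Orion:8, Gemma:8, Alpha:10 → nearest is Sigma
(8, 0) — d to each: Sigma:15, Lyra:10, Mira:9, Orion:10, Gemma:8, Alpha:5 → nearest is Alpha
Tally — Sigma:6, Alpha:2. Sigma captures the most (6).

Sigma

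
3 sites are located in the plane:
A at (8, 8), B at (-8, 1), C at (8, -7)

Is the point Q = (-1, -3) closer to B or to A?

B

Compare squared distances:
|QB|² = (-1−(-8))² + (-3−1)² = 49 + 16 = 65
|QA|² = (-1−8)² + (-3−8)² = 81 + 121 = 202
65 < 202, so B is closer.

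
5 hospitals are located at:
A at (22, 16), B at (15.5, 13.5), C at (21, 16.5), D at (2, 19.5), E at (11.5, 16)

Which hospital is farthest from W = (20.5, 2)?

Compare squared distances (the ordering matches that of the actual distances):
|WA|² = 2.25 + 196 = 198.25
|WB|² = 25 + 132.25 = 157.25
|WC|² = 0.25 + 210.25 = 210.5
|WD|² = 342.25 + 306.25 = 648.5
|WE|² = 81 + 196 = 277
The largest is to D.

D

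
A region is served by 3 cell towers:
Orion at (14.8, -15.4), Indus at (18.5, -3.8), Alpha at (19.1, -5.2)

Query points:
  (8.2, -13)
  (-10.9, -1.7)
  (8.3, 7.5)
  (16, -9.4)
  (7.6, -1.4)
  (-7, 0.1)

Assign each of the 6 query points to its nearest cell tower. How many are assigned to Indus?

3

(8.2, -13) — d² to each: Orion:49.32, Indus:190.73, Alpha:179.65 → nearest is Orion
(-10.9, -1.7) — d² to each: Orion:848.18, Indus:868.77, Alpha:912.25 → nearest is Orion
(8.3, 7.5) — d² to each: Orion:566.66, Indus:231.73, Alpha:277.93 → nearest is Indus
(16, -9.4) — d² to each: Orion:37.44, Indus:37.61, Alpha:27.25 → nearest is Alpha
(7.6, -1.4) — d² to each: Orion:247.84, Indus:124.57, Alpha:146.69 → nearest is Indus
(-7, 0.1) — d² to each: Orion:715.49, Indus:665.46, Alpha:709.3 → nearest is Indus
3 of the 6 points have Indus as nearest.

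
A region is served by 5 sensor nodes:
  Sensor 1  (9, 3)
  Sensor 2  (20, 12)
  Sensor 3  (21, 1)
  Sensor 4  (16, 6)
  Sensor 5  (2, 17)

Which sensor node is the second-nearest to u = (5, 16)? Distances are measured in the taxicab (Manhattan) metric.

d(u, Sensor 1) = |5−9| + |16−3| = 4 + 13 = 17
d(u, Sensor 2) = |5−20| + |16−12| = 15 + 4 = 19
d(u, Sensor 3) = |5−21| + |16−1| = 16 + 15 = 31
d(u, Sensor 4) = |5−16| + |16−6| = 11 + 10 = 21
d(u, Sensor 5) = |5−2| + |16−17| = 3 + 1 = 4
Sorted ascending: Sensor 5, Sensor 1, Sensor 2, … — the second-nearest is Sensor 1.

Sensor 1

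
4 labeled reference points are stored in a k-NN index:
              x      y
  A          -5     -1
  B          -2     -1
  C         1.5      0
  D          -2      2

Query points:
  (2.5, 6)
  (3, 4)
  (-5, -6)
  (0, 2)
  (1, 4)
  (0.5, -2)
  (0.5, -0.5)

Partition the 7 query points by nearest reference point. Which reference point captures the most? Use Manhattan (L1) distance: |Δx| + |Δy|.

(2.5, 6) — d to each: A:14.5, B:11.5, C:7, D:8.5 → nearest is C
(3, 4) — d to each: A:13, B:10, C:5.5, D:7 → nearest is C
(-5, -6) — d to each: A:5, B:8, C:12.5, D:11 → nearest is A
(0, 2) — d to each: A:8, B:5, C:3.5, D:2 → nearest is D
(1, 4) — d to each: A:11, B:8, C:4.5, D:5 → nearest is C
(0.5, -2) — d to each: A:6.5, B:3.5, C:3, D:6.5 → nearest is C
(0.5, -0.5) — d to each: A:6, B:3, C:1.5, D:5 → nearest is C
Tally — A:1, C:5, D:1. C captures the most (5).

C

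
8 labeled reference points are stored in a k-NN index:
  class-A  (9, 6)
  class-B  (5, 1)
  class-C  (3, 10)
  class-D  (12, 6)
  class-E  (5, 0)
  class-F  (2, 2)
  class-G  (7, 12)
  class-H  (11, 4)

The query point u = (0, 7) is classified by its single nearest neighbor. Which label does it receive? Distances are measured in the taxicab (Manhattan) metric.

d(u, class-A) = |0−9| + |7−6| = 9 + 1 = 10
d(u, class-B) = |0−5| + |7−1| = 5 + 6 = 11
d(u, class-C) = |0−3| + |7−10| = 3 + 3 = 6
d(u, class-D) = |0−12| + |7−6| = 12 + 1 = 13
d(u, class-E) = |0−5| + |7−0| = 5 + 7 = 12
d(u, class-F) = |0−2| + |7−2| = 2 + 5 = 7
d(u, class-G) = |0−7| + |7−12| = 7 + 5 = 12
d(u, class-H) = |0−11| + |7−4| = 11 + 3 = 14
Minimum is at class-C.

class-C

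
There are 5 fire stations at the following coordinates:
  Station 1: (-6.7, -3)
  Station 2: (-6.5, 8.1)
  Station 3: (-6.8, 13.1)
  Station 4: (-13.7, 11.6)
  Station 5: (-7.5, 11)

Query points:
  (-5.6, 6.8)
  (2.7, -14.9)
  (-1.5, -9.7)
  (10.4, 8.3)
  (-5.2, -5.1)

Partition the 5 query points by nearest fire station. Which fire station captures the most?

Station 1

(-5.6, 6.8) — d² to each: Station 1:97.25, Station 2:2.5, Station 3:41.13, Station 4:88.65, Station 5:21.25 → nearest is Station 2
(2.7, -14.9) — d² to each: Station 1:229.97, Station 2:613.64, Station 3:874.25, Station 4:971.21, Station 5:774.85 → nearest is Station 1
(-1.5, -9.7) — d² to each: Station 1:71.93, Station 2:341.84, Station 3:547.93, Station 4:602.53, Station 5:464.49 → nearest is Station 1
(10.4, 8.3) — d² to each: Station 1:420.1, Station 2:285.65, Station 3:318.88, Station 4:591.7, Station 5:327.7 → nearest is Station 2
(-5.2, -5.1) — d² to each: Station 1:6.66, Station 2:175.93, Station 3:333.8, Station 4:351.14, Station 5:264.5 → nearest is Station 1
Tally — Station 1:3, Station 2:2. Station 1 captures the most (3).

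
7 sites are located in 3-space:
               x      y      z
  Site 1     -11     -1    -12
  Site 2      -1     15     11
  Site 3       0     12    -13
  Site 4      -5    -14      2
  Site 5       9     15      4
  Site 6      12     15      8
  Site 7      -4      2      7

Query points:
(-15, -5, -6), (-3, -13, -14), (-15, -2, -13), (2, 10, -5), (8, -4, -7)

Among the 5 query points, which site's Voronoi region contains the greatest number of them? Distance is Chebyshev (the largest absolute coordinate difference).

(-15, -5, -6) — d to each: Site 1:6, Site 2:20, Site 3:17, Site 4:10, Site 5:24, Site 6:27, Site 7:13 → nearest is Site 1
(-3, -13, -14) — d to each: Site 1:12, Site 2:28, Site 3:25, Site 4:16, Site 5:28, Site 6:28, Site 7:21 → nearest is Site 1
(-15, -2, -13) — d to each: Site 1:4, Site 2:24, Site 3:15, Site 4:15, Site 5:24, Site 6:27, Site 7:20 → nearest is Site 1
(2, 10, -5) — d to each: Site 1:13, Site 2:16, Site 3:8, Site 4:24, Site 5:9, Site 6:13, Site 7:12 → nearest is Site 3
(8, -4, -7) — d to each: Site 1:19, Site 2:19, Site 3:16, Site 4:13, Site 5:19, Site 6:19, Site 7:14 → nearest is Site 4
Tally — Site 1:3, Site 3:1, Site 4:1. Site 1 captures the most (3).

Site 1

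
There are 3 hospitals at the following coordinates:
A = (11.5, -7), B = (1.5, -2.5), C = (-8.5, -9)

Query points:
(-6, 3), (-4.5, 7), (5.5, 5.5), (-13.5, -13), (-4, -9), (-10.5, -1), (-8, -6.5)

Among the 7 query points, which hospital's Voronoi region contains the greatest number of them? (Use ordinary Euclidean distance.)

C

(-6, 3) — d² to each: A:406.25, B:86.5, C:150.25 → nearest is B
(-4.5, 7) — d² to each: A:452, B:126.25, C:272 → nearest is B
(5.5, 5.5) — d² to each: A:192.25, B:80, C:406.25 → nearest is B
(-13.5, -13) — d² to each: A:661, B:335.25, C:41 → nearest is C
(-4, -9) — d² to each: A:244.25, B:72.5, C:20.25 → nearest is C
(-10.5, -1) — d² to each: A:520, B:146.25, C:68 → nearest is C
(-8, -6.5) — d² to each: A:380.5, B:106.25, C:6.5 → nearest is C
Tally — B:3, C:4. C captures the most (4).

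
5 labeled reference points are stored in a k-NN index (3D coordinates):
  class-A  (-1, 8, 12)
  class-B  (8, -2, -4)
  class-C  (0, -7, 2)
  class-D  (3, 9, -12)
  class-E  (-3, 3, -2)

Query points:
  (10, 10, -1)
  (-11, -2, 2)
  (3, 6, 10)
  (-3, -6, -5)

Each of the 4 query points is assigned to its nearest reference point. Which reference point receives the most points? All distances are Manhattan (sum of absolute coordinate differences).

(10, 10, -1) — d to each: class-A:26, class-B:17, class-C:30, class-D:19, class-E:21 → nearest is class-B
(-11, -2, 2) — d to each: class-A:30, class-B:25, class-C:16, class-D:39, class-E:17 → nearest is class-C
(3, 6, 10) — d to each: class-A:8, class-B:27, class-C:24, class-D:25, class-E:21 → nearest is class-A
(-3, -6, -5) — d to each: class-A:33, class-B:16, class-C:11, class-D:28, class-E:12 → nearest is class-C
Tally — class-A:1, class-B:1, class-C:2. class-C captures the most (2).

class-C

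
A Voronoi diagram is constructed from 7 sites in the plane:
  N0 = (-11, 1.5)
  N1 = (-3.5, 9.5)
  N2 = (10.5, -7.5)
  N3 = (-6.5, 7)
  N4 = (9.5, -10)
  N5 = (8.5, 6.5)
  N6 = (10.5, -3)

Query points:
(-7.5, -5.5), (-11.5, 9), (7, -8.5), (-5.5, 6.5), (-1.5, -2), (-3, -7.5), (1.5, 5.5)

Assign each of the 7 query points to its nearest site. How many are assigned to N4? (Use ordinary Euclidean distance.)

(-7.5, -5.5) — d² to each: N0:61.25, N1:241, N2:328, N3:157.25, N4:309.25, N5:400, N6:330.25 → nearest is N0
(-11.5, 9) — d² to each: N0:56.5, N1:64.25, N2:756.25, N3:29, N4:802, N5:406.25, N6:628 → nearest is N3
(7, -8.5) — d² to each: N0:424, N1:434.25, N2:13.25, N3:422.5, N4:8.5, N5:227.25, N6:42.5 → nearest is N4
(-5.5, 6.5) — d² to each: N0:55.25, N1:13, N2:452, N3:1.25, N4:497.25, N5:196, N6:346.25 → nearest is N3
(-1.5, -2) — d² to each: N0:102.5, N1:136.25, N2:174.25, N3:106, N4:185, N5:172.25, N6:145 → nearest is N0
(-3, -7.5) — d² to each: N0:145, N1:289.25, N2:182.25, N3:222.5, N4:162.5, N5:328.25, N6:202.5 → nearest is N0
(1.5, 5.5) — d² to each: N0:172.25, N1:41, N2:250, N3:66.25, N4:304.25, N5:50, N6:153.25 → nearest is N1
1 of the 7 points has N4 as nearest.

1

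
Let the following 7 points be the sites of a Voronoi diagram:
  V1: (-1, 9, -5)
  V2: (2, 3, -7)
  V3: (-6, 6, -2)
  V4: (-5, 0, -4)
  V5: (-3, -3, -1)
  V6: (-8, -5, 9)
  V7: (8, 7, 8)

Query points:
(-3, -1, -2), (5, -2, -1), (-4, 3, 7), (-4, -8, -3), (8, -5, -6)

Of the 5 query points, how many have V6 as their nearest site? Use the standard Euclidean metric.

(-3, -1, -2) — d² to each: V1:113, V2:66, V3:58, V4:9, V5:5, V6:162, V7:285 → nearest is V5
(5, -2, -1) — d² to each: V1:173, V2:70, V3:186, V4:113, V5:65, V6:278, V7:171 → nearest is V5
(-4, 3, 7) — d² to each: V1:189, V2:232, V3:94, V4:131, V5:101, V6:84, V7:161 → nearest is V6
(-4, -8, -3) — d² to each: V1:302, V2:173, V3:201, V4:66, V5:30, V6:169, V7:490 → nearest is V5
(8, -5, -6) — d² to each: V1:278, V2:101, V3:333, V4:198, V5:150, V6:481, V7:340 → nearest is V2
1 of the 5 points has V6 as nearest.

1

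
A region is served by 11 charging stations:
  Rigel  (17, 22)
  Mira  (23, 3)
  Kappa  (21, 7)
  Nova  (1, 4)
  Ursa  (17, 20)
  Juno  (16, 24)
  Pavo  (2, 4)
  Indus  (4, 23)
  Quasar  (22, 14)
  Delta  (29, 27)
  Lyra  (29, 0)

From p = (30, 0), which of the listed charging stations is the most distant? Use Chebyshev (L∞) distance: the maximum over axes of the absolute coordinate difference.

Nova

d(p, Rigel) = max(13, 22) = 22
d(p, Mira) = max(7, 3) = 7
d(p, Kappa) = max(9, 7) = 9
d(p, Nova) = max(29, 4) = 29
d(p, Ursa) = max(13, 20) = 20
d(p, Juno) = max(14, 24) = 24
d(p, Pavo) = max(28, 4) = 28
d(p, Indus) = max(26, 23) = 26
d(p, Quasar) = max(8, 14) = 14
d(p, Delta) = max(1, 27) = 27
d(p, Lyra) = max(1, 0) = 1
The largest is to Nova.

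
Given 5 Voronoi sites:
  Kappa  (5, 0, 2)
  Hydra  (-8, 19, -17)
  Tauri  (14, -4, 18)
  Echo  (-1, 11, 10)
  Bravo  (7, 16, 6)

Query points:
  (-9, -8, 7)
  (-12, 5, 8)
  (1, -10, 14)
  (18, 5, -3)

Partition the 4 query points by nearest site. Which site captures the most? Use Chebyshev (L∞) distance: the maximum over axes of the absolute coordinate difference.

(-9, -8, 7) — d to each: Kappa:14, Hydra:27, Tauri:23, Echo:19, Bravo:24 → nearest is Kappa
(-12, 5, 8) — d to each: Kappa:17, Hydra:25, Tauri:26, Echo:11, Bravo:19 → nearest is Echo
(1, -10, 14) — d to each: Kappa:12, Hydra:31, Tauri:13, Echo:21, Bravo:26 → nearest is Kappa
(18, 5, -3) — d to each: Kappa:13, Hydra:26, Tauri:21, Echo:19, Bravo:11 → nearest is Bravo
Tally — Kappa:2, Echo:1, Bravo:1. Kappa captures the most (2).

Kappa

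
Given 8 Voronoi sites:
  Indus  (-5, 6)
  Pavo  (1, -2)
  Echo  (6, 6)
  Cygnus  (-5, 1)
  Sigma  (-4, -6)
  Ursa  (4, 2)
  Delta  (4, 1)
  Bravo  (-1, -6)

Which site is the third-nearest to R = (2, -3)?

Since √ is increasing, it suffices to compare squared distances:
d²(R, Indus) = (2−(-5))² + (-3−6)² = 49 + 81 = 130
d²(R, Pavo) = (2−1)² + (-3−(-2))² = 1 + 1 = 2
d²(R, Echo) = (2−6)² + (-3−6)² = 16 + 81 = 97
d²(R, Cygnus) = (2−(-5))² + (-3−1)² = 49 + 16 = 65
d²(R, Sigma) = (2−(-4))² + (-3−(-6))² = 36 + 9 = 45
d²(R, Ursa) = (2−4)² + (-3−2)² = 4 + 25 = 29
d²(R, Delta) = (2−4)² + (-3−1)² = 4 + 16 = 20
d²(R, Bravo) = (2−(-1))² + (-3−(-6))² = 9 + 9 = 18
Sorted ascending: Pavo, Bravo, Delta, Ursa, … — the third-nearest is Delta.

Delta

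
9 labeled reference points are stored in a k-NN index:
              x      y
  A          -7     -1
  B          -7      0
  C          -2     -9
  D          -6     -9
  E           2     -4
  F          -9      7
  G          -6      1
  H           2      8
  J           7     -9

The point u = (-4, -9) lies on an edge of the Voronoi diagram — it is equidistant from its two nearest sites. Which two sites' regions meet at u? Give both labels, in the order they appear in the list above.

C and D

Squared distances from u to each site:
|uA|² = 9 + 64 = 73
|uB|² = 9 + 81 = 90
|uC|² = 4 + 0 = 4
|uD|² = 4 + 0 = 4
|uE|² = 36 + 25 = 61
|uF|² = 25 + 256 = 281
|uG|² = 4 + 100 = 104
|uH|² = 36 + 289 = 325
|uJ|² = 121 + 0 = 121
u is equidistant from C and D (both at squared distance 4), and every other site is strictly farther — so u lies on the C–D Voronoi edge.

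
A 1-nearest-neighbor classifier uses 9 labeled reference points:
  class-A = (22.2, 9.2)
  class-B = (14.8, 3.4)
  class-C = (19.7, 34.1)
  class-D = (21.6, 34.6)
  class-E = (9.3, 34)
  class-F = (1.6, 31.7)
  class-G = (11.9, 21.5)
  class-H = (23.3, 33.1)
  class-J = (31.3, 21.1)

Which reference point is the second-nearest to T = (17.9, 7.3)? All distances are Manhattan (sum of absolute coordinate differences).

class-B

d(T, class-A) = |17.9−22.2| + |7.3−9.2| = 4.3 + 1.9 = 6.2
d(T, class-B) = |17.9−14.8| + |7.3−3.4| = 3.1 + 3.9 = 7
d(T, class-C) = |17.9−19.7| + |7.3−34.1| = 1.8 + 26.8 = 28.6
d(T, class-D) = |17.9−21.6| + |7.3−34.6| = 3.7 + 27.3 = 31
d(T, class-E) = |17.9−9.3| + |7.3−34| = 8.6 + 26.7 = 35.3
d(T, class-F) = |17.9−1.6| + |7.3−31.7| = 16.3 + 24.4 = 40.7
d(T, class-G) = |17.9−11.9| + |7.3−21.5| = 6 + 14.2 = 20.2
d(T, class-H) = |17.9−23.3| + |7.3−33.1| = 5.4 + 25.8 = 31.2
d(T, class-J) = |17.9−31.3| + |7.3−21.1| = 13.4 + 13.8 = 27.2
Sorted ascending: class-A, class-B, class-G, … — the second-nearest is class-B.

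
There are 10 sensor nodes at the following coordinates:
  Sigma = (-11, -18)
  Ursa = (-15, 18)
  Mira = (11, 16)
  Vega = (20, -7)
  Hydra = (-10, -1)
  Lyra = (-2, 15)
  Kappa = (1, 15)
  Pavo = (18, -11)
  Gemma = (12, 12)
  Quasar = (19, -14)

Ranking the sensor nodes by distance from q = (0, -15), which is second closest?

Compare squared distances (the ordering matches that of the actual distances):
d²(q, Sigma) = (0−(-11))² + (-15−(-18))² = 121 + 9 = 130
d²(q, Ursa) = (0−(-15))² + (-15−18)² = 225 + 1089 = 1314
d²(q, Mira) = (0−11)² + (-15−16)² = 121 + 961 = 1082
d²(q, Vega) = (0−20)² + (-15−(-7))² = 400 + 64 = 464
d²(q, Hydra) = (0−(-10))² + (-15−(-1))² = 100 + 196 = 296
d²(q, Lyra) = (0−(-2))² + (-15−15)² = 4 + 900 = 904
d²(q, Kappa) = (0−1)² + (-15−15)² = 1 + 900 = 901
d²(q, Pavo) = (0−18)² + (-15−(-11))² = 324 + 16 = 340
d²(q, Gemma) = (0−12)² + (-15−12)² = 144 + 729 = 873
d²(q, Quasar) = (0−19)² + (-15−(-14))² = 361 + 1 = 362
Sorted ascending: Sigma, Hydra, Pavo, … — the second-nearest is Hydra.

Hydra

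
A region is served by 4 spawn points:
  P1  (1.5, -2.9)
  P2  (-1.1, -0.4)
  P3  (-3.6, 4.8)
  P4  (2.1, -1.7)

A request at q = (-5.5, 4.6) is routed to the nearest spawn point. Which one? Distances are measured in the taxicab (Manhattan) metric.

d(q,P1) = |-5.5−1.5| + |4.6−(-2.9)| = 7 + 7.5 = 14.5
d(q,P2) = |-5.5−(-1.1)| + |4.6−(-0.4)| = 4.4 + 5 = 9.4
d(q,P3) = |-5.5−(-3.6)| + |4.6−4.8| = 1.9 + 0.2 = 2.1
d(q,P4) = |-5.5−2.1| + |4.6−(-1.7)| = 7.6 + 6.3 = 13.9
P3 is nearest.

P3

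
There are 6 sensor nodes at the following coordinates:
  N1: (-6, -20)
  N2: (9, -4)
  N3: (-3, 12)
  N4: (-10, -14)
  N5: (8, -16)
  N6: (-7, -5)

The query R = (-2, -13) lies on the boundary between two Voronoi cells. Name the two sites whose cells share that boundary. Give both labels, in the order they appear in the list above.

N1 and N4

Squared distances from R to each site:
|RN1|² = 16 + 49 = 65
|RN2|² = 121 + 81 = 202
|RN3|² = 1 + 625 = 626
|RN4|² = 64 + 1 = 65
|RN5|² = 100 + 9 = 109
|RN6|² = 25 + 64 = 89
R is equidistant from N1 and N4 (both at squared distance 65), and every other site is strictly farther — so R lies on the N1–N4 Voronoi edge.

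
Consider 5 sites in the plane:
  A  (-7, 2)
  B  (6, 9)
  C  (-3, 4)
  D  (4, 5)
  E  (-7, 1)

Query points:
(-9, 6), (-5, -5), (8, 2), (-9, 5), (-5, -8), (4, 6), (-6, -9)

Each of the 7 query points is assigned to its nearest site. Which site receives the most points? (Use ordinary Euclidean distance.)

(-9, 6) — d² to each: A:20, B:234, C:40, D:170, E:29 → nearest is A
(-5, -5) — d² to each: A:53, B:317, C:85, D:181, E:40 → nearest is E
(8, 2) — d² to each: A:225, B:53, C:125, D:25, E:226 → nearest is D
(-9, 5) — d² to each: A:13, B:241, C:37, D:169, E:20 → nearest is A
(-5, -8) — d² to each: A:104, B:410, C:148, D:250, E:85 → nearest is E
(4, 6) — d² to each: A:137, B:13, C:53, D:1, E:146 → nearest is D
(-6, -9) — d² to each: A:122, B:468, C:178, D:296, E:101 → nearest is E
Tally — A:2, D:2, E:3. E captures the most (3).

E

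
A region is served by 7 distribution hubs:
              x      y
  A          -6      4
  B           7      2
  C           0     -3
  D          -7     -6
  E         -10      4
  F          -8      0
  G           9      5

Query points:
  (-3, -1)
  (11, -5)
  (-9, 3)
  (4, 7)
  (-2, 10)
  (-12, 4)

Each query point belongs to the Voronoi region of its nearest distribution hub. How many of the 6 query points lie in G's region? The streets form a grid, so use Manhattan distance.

(-3, -1) — d to each: A:8, B:13, C:5, D:9, E:12, F:6, G:18 → nearest is C
(11, -5) — d to each: A:26, B:11, C:13, D:19, E:30, F:24, G:12 → nearest is B
(-9, 3) — d to each: A:4, B:17, C:15, D:11, E:2, F:4, G:20 → nearest is E
(4, 7) — d to each: A:13, B:8, C:14, D:24, E:17, F:19, G:7 → nearest is G
(-2, 10) — d to each: A:10, B:17, C:15, D:21, E:14, F:16, G:16 → nearest is A
(-12, 4) — d to each: A:6, B:21, C:19, D:15, E:2, F:8, G:22 → nearest is E
1 of the 6 points has G as nearest.

1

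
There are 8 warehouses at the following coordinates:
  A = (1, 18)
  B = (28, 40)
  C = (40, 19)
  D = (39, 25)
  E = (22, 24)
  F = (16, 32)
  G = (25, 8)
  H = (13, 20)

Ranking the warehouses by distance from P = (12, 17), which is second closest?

Squared Euclidean distances:
|PA|² = (12−1)² + (17−18)² = 121 + 1 = 122
|PB|² = (12−28)² + (17−40)² = 256 + 529 = 785
|PC|² = (12−40)² + (17−19)² = 784 + 4 = 788
|PD|² = (12−39)² + (17−25)² = 729 + 64 = 793
|PE|² = (12−22)² + (17−24)² = 100 + 49 = 149
|PF|² = (12−16)² + (17−32)² = 16 + 225 = 241
|PG|² = (12−25)² + (17−8)² = 169 + 81 = 250
|PH|² = (12−13)² + (17−20)² = 1 + 9 = 10
Sorted ascending: H, A, E, … — the second-nearest is A.

A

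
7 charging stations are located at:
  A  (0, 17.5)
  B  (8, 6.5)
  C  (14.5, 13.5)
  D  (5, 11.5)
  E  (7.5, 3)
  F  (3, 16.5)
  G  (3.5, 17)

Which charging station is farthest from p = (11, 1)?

Since √ is increasing, it suffices to compare squared distances:
|pA|² = 121 + 272.25 = 393.25
|pB|² = 9 + 30.25 = 39.25
|pC|² = 12.25 + 156.25 = 168.5
|pD|² = 36 + 110.25 = 146.25
|pE|² = 12.25 + 4 = 16.25
|pF|² = 64 + 240.25 = 304.25
|pG|² = 56.25 + 256 = 312.25
The largest is to A.

A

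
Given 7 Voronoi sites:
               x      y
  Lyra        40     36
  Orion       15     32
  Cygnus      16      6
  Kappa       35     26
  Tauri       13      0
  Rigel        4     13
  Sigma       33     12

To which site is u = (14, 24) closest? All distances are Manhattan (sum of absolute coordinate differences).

Orion

d(u, Lyra) = |14−40| + |24−36| = 26 + 12 = 38
d(u, Orion) = |14−15| + |24−32| = 1 + 8 = 9
d(u, Cygnus) = |14−16| + |24−6| = 2 + 18 = 20
d(u, Kappa) = |14−35| + |24−26| = 21 + 2 = 23
d(u, Tauri) = |14−13| + |24−0| = 1 + 24 = 25
d(u, Rigel) = |14−4| + |24−13| = 10 + 11 = 21
d(u, Sigma) = |14−33| + |24−12| = 19 + 12 = 31
Orion is nearest.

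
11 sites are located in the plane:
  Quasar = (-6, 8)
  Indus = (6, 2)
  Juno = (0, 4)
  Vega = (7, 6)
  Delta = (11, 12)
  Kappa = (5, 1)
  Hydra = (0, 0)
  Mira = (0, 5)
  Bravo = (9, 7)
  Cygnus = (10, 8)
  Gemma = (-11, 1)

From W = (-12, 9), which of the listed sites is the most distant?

Delta

Since √ is increasing, it suffices to compare squared distances:
d²(W, Quasar) = 36 + 1 = 37
d²(W, Indus) = 324 + 49 = 373
d²(W, Juno) = 144 + 25 = 169
d²(W, Vega) = 361 + 9 = 370
d²(W, Delta) = 529 + 9 = 538
d²(W, Kappa) = 289 + 64 = 353
d²(W, Hydra) = 144 + 81 = 225
d²(W, Mira) = 144 + 16 = 160
d²(W, Bravo) = 441 + 4 = 445
d²(W, Cygnus) = 484 + 1 = 485
d²(W, Gemma) = 1 + 64 = 65
The largest is to Delta.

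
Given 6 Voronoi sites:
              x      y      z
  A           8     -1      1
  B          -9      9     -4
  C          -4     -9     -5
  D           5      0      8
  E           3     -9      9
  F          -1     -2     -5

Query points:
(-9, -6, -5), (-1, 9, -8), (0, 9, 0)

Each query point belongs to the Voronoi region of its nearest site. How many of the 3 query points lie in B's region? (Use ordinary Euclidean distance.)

2

(-9, -6, -5) — d² to each: A:350, B:226, C:34, D:401, E:349, F:80 → nearest is C
(-1, 9, -8) — d² to each: A:262, B:80, C:342, D:373, E:629, F:130 → nearest is B
(0, 9, 0) — d² to each: A:165, B:97, C:365, D:170, E:414, F:147 → nearest is B
2 of the 3 points have B as nearest.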